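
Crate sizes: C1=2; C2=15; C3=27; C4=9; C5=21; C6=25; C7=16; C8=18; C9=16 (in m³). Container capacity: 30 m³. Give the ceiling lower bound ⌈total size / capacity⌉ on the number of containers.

5

Total size = 2 + 15 + 27 + 9 + 21 + 25 + 16 + 18 + 16 = 149 m³.
⌈149 / 30⌉ = 5.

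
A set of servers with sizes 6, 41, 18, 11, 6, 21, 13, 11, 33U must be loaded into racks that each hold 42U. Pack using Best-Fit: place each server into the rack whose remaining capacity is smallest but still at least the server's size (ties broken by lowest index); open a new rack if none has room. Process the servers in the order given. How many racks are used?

5

Put 6U in rack 1; 36U remain.
Put 41U in rack 2; 1U remain.
Put 18U in rack 1; 18U remain.
Put 11U in rack 1; 7U remain.
Put 6U in rack 1; 1U remain.
Put 21U in rack 3; 21U remain.
Put 13U in rack 3; 8U remain.
Put 11U in rack 4; 31U remain.
Put 33U in rack 5; 9U remain.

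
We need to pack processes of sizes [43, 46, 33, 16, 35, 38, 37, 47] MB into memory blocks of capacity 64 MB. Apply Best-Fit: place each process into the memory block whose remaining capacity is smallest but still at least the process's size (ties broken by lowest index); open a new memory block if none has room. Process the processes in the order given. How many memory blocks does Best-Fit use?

7

memory block 1: place 43 MB, 21 MB left
memory block 2: place 46 MB, 18 MB left
memory block 3: place 33 MB, 31 MB left
memory block 2: place 16 MB, 2 MB left
memory block 4: place 35 MB, 29 MB left
memory block 5: place 38 MB, 26 MB left
memory block 6: place 37 MB, 27 MB left
memory block 7: place 47 MB, 17 MB left
Final memory blocks: [43] [46,16] [33] [35] [38] [37] [47].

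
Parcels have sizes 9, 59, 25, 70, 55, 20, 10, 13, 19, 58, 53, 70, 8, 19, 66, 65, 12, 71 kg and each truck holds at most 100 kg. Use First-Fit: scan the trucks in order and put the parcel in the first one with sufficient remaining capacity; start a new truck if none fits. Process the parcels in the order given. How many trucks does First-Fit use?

9 trucks

truck 1: place 9 kg, 91 kg left
truck 1: place 59 kg, 32 kg left
truck 1: place 25 kg, 7 kg left
truck 2: place 70 kg, 30 kg left
truck 3: place 55 kg, 45 kg left
truck 2: place 20 kg, 10 kg left
truck 2: place 10 kg, 0 kg left
truck 3: place 13 kg, 32 kg left
truck 3: place 19 kg, 13 kg left
truck 4: place 58 kg, 42 kg left
truck 5: place 53 kg, 47 kg left
truck 6: place 70 kg, 30 kg left
truck 3: place 8 kg, 5 kg left
truck 4: place 19 kg, 23 kg left
truck 7: place 66 kg, 34 kg left
truck 8: place 65 kg, 35 kg left
truck 4: place 12 kg, 11 kg left
truck 9: place 71 kg, 29 kg left
Final trucks: [9,59,25] [70,20,10] [55,13,19,8] [58,19,12] [53] [70] [66] [65] [71].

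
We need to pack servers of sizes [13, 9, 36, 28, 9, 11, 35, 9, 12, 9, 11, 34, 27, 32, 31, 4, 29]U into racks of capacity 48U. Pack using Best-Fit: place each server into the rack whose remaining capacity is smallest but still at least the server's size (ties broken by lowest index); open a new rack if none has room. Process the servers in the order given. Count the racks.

9 racks

13U → rack 1 (remaining 35U)
9U → rack 1 (remaining 26U)
36U → rack 2 (remaining 12U)
28U → rack 3 (remaining 20U)
9U → rack 2 (remaining 3U)
11U → rack 3 (remaining 9U)
35U → rack 4 (remaining 13U)
9U → rack 3 (remaining 0U)
12U → rack 4 (remaining 1U)
9U → rack 1 (remaining 17U)
11U → rack 1 (remaining 6U)
34U → rack 5 (remaining 14U)
27U → rack 6 (remaining 21U)
32U → rack 7 (remaining 16U)
31U → rack 8 (remaining 17U)
4U → rack 1 (remaining 2U)
29U → rack 9 (remaining 19U)
Final racks: [13,9,9,11,4] [36,9] [28,11,9] [35,12] [34] [27] [32] [31] [29].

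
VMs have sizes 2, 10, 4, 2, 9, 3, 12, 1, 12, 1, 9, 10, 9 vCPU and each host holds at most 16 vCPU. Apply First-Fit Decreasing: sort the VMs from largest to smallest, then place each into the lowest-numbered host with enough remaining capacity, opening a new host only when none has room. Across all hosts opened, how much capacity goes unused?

28

Sorted descending: 12, 12, 10, 10, 9, 9, 9, 4, 3, 2, 2, 1, 1.
Put 12 vCPU in host 1; 4 vCPU remain.
Put 12 vCPU in host 2; 4 vCPU remain.
Put 10 vCPU in host 3; 6 vCPU remain.
Put 10 vCPU in host 4; 6 vCPU remain.
Put 9 vCPU in host 5; 7 vCPU remain.
Put 9 vCPU in host 6; 7 vCPU remain.
Put 9 vCPU in host 7; 7 vCPU remain.
Put 4 vCPU in host 1; 0 vCPU remain.
Put 3 vCPU in host 2; 1 vCPU remain.
Put 2 vCPU in host 3; 4 vCPU remain.
Put 2 vCPU in host 3; 2 vCPU remain.
Put 1 vCPU in host 2; 0 vCPU remain.
Put 1 vCPU in host 3; 1 vCPU remain.
7 hosts × 16 vCPU = 112 vCPU; used 84 vCPU; unused 28 vCPU.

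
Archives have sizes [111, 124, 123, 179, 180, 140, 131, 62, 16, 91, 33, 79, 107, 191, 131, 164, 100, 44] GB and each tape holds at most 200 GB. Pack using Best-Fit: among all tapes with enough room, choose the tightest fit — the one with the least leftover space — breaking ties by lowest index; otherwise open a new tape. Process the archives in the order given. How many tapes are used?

Put 111 GB in tape 1; 89 GB remain.
Put 124 GB in tape 2; 76 GB remain.
Put 123 GB in tape 3; 77 GB remain.
Put 179 GB in tape 4; 21 GB remain.
Put 180 GB in tape 5; 20 GB remain.
Put 140 GB in tape 6; 60 GB remain.
Put 131 GB in tape 7; 69 GB remain.
Put 62 GB in tape 7; 7 GB remain.
Put 16 GB in tape 5; 4 GB remain.
Put 91 GB in tape 8; 109 GB remain.
Put 33 GB in tape 6; 27 GB remain.
Put 79 GB in tape 1; 10 GB remain.
Put 107 GB in tape 8; 2 GB remain.
Put 191 GB in tape 9; 9 GB remain.
Put 131 GB in tape 10; 69 GB remain.
Put 164 GB in tape 11; 36 GB remain.
Put 100 GB in tape 12; 100 GB remain.
Put 44 GB in tape 10; 25 GB remain.
Final tapes: [111,79] [124] [123] [179] [180,16] [140,33] [131,62] [91,107] [191] [131,44] [164] [100].

12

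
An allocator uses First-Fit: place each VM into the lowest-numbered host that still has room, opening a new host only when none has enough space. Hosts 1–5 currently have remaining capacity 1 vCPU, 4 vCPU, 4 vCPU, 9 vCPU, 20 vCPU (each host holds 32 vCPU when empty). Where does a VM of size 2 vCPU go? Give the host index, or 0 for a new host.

Hosts with room: host 2 (4 vCPU), host 3 (4 vCPU), host 4 (9 vCPU), host 5 (20 vCPU).
The first with room is host 2.

2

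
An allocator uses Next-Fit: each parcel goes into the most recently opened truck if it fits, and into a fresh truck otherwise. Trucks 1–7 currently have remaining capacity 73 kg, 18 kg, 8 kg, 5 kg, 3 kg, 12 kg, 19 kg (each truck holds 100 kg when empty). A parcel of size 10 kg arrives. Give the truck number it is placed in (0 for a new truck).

Next-Fit only looks at truck 7, which has 19 kg free.
10 kg fits there.

7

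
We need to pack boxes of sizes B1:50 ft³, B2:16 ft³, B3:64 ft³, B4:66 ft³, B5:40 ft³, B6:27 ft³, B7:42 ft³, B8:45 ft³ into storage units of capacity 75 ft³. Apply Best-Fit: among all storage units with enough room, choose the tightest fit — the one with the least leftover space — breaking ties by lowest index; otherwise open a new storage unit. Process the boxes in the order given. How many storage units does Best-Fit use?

Put B1 (50 ft³) in storage unit 1; 25 ft³ remain.
Put B2 (16 ft³) in storage unit 1; 9 ft³ remain.
Put B3 (64 ft³) in storage unit 2; 11 ft³ remain.
Put B4 (66 ft³) in storage unit 3; 9 ft³ remain.
Put B5 (40 ft³) in storage unit 4; 35 ft³ remain.
Put B6 (27 ft³) in storage unit 4; 8 ft³ remain.
Put B7 (42 ft³) in storage unit 5; 33 ft³ remain.
Put B8 (45 ft³) in storage unit 6; 30 ft³ remain.
Final storage units: [50,16] [64] [66] [40,27] [42] [45].

6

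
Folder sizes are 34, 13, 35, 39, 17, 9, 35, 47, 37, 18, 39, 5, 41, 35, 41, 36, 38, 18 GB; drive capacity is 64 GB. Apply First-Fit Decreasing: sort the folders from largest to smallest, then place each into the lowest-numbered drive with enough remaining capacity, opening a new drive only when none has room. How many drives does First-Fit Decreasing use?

Sorted descending: 47, 41, 41, 39, 39, 38, 37, 36, 35, 35, 35, 34, 18, 18, 17, 13, 9, 5.
Put 47 GB in drive 1; 17 GB remain.
Put 41 GB in drive 2; 23 GB remain.
Put 41 GB in drive 3; 23 GB remain.
Put 39 GB in drive 4; 25 GB remain.
Put 39 GB in drive 5; 25 GB remain.
Put 38 GB in drive 6; 26 GB remain.
Put 37 GB in drive 7; 27 GB remain.
Put 36 GB in drive 8; 28 GB remain.
Put 35 GB in drive 9; 29 GB remain.
Put 35 GB in drive 10; 29 GB remain.
Put 35 GB in drive 11; 29 GB remain.
Put 34 GB in drive 12; 30 GB remain.
Put 18 GB in drive 2; 5 GB remain.
Put 18 GB in drive 3; 5 GB remain.
Put 17 GB in drive 1; 0 GB remain.
Put 13 GB in drive 4; 12 GB remain.
Put 9 GB in drive 4; 3 GB remain.
Put 5 GB in drive 2; 0 GB remain.

12 drives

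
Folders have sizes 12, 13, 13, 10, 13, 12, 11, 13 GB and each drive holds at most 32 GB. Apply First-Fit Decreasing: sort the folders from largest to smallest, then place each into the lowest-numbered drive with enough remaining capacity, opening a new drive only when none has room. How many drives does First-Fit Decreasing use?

4 drives

Sorted descending: 13, 13, 13, 13, 12, 12, 11, 10.
13 GB → drive 1 (remaining 19 GB)
13 GB → drive 1 (remaining 6 GB)
13 GB → drive 2 (remaining 19 GB)
13 GB → drive 2 (remaining 6 GB)
12 GB → drive 3 (remaining 20 GB)
12 GB → drive 3 (remaining 8 GB)
11 GB → drive 4 (remaining 21 GB)
10 GB → drive 4 (remaining 11 GB)
Final drives: [13,13] [13,13] [12,12] [11,10].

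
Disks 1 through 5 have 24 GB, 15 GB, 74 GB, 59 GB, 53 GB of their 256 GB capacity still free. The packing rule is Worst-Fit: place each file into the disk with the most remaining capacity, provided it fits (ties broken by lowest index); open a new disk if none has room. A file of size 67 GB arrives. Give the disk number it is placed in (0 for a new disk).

Disks with room: disk 3 (74 GB).
Most room is disk 3 with 74 GB free.

3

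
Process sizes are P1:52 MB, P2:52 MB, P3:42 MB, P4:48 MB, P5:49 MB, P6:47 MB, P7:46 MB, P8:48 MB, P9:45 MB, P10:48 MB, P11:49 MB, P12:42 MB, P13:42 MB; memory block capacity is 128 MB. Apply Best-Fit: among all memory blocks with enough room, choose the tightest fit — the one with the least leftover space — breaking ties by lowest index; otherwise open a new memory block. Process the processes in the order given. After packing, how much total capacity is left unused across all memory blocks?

286

memory block 1: place P1 (52 MB), 76 MB left
memory block 1: place P2 (52 MB), 24 MB left
memory block 2: place P3 (42 MB), 86 MB left
memory block 2: place P4 (48 MB), 38 MB left
memory block 3: place P5 (49 MB), 79 MB left
memory block 3: place P6 (47 MB), 32 MB left
memory block 4: place P7 (46 MB), 82 MB left
memory block 4: place P8 (48 MB), 34 MB left
memory block 5: place P9 (45 MB), 83 MB left
memory block 5: place P10 (48 MB), 35 MB left
memory block 6: place P11 (49 MB), 79 MB left
memory block 6: place P12 (42 MB), 37 MB left
memory block 7: place P13 (42 MB), 86 MB left
7 memory blocks × 128 MB = 896 MB; used 610 MB; unused 286 MB.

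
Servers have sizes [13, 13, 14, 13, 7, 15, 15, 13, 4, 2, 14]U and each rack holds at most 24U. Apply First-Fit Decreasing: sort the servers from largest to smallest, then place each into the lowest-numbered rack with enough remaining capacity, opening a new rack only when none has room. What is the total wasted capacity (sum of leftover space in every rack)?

Sorted descending: 15, 15, 14, 14, 13, 13, 13, 13, 7, 4, 2.
Put 15U in rack 1; 9U remain.
Put 15U in rack 2; 9U remain.
Put 14U in rack 3; 10U remain.
Put 14U in rack 4; 10U remain.
Put 13U in rack 5; 11U remain.
Put 13U in rack 6; 11U remain.
Put 13U in rack 7; 11U remain.
Put 13U in rack 8; 11U remain.
Put 7U in rack 1; 2U remain.
Put 4U in rack 2; 5U remain.
Put 2U in rack 1; 0U remain.
8 racks × 24U = 192U; used 123U; unused 69U.

69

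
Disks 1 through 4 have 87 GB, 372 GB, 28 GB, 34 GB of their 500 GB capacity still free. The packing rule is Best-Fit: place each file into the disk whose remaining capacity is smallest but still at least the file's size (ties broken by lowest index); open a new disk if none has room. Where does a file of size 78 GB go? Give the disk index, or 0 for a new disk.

1

Disks with room: disk 1 (87 GB), disk 2 (372 GB).
Tightest fit is disk 1 with 87 GB free.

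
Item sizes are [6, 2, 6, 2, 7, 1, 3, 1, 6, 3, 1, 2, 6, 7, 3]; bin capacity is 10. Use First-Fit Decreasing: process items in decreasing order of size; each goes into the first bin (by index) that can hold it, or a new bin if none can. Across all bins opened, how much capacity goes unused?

4

Sorted descending: 7, 7, 6, 6, 6, 6, 3, 3, 3, 2, 2, 2, 1, 1, 1.
7 → bin 1 (remaining 3)
7 → bin 2 (remaining 3)
6 → bin 3 (remaining 4)
6 → bin 4 (remaining 4)
6 → bin 5 (remaining 4)
6 → bin 6 (remaining 4)
3 → bin 1 (remaining 0)
3 → bin 2 (remaining 0)
3 → bin 3 (remaining 1)
2 → bin 4 (remaining 2)
2 → bin 4 (remaining 0)
2 → bin 5 (remaining 2)
1 → bin 3 (remaining 0)
1 → bin 5 (remaining 1)
1 → bin 5 (remaining 0)
6 bins × 10 = 60; used 56; unused 4.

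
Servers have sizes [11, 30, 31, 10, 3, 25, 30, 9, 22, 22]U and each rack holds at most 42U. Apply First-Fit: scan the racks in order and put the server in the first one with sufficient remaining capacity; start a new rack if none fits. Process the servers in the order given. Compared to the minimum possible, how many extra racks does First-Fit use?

First-Fit: [11,30] [31,10] [3,25,9] [30] [22] [22] → 6 racks.
6 servers exceed 21U (half the capacity), and no two of those can share a rack, so at least 6 racks are needed.
So 6 is already optimal.

0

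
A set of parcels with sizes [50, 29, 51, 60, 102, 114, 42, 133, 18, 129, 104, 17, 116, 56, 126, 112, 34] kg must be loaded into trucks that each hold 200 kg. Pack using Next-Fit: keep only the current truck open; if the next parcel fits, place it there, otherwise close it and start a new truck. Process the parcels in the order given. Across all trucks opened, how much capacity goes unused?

50 kg → truck 1 (remaining 150 kg)
29 kg → truck 1 (remaining 121 kg)
51 kg → truck 1 (remaining 70 kg)
60 kg → truck 1 (remaining 10 kg)
102 kg → truck 2 (remaining 98 kg)
114 kg → truck 3 (remaining 86 kg)
42 kg → truck 3 (remaining 44 kg)
133 kg → truck 4 (remaining 67 kg)
18 kg → truck 4 (remaining 49 kg)
129 kg → truck 5 (remaining 71 kg)
104 kg → truck 6 (remaining 96 kg)
17 kg → truck 6 (remaining 79 kg)
116 kg → truck 7 (remaining 84 kg)
56 kg → truck 7 (remaining 28 kg)
126 kg → truck 8 (remaining 74 kg)
112 kg → truck 9 (remaining 88 kg)
34 kg → truck 9 (remaining 54 kg)
9 trucks × 200 kg = 1800 kg; used 1293 kg; unused 507 kg.

507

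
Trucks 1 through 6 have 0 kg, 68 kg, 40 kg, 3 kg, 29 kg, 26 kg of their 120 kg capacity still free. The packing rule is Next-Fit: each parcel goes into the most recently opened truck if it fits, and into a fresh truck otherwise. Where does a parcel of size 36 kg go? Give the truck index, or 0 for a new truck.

Next-Fit only looks at truck 6, which has 26 kg free.
36 kg does not fit, so a new truck is opened.

0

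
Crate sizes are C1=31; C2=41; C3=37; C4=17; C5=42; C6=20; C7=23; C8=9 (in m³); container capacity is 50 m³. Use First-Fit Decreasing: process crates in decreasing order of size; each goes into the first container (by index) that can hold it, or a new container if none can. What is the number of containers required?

Sorted descending: 42, 41, 37, 31, 23, 20, 17, 9.
42 m³ → container 1 (remaining 8 m³)
41 m³ → container 2 (remaining 9 m³)
37 m³ → container 3 (remaining 13 m³)
31 m³ → container 4 (remaining 19 m³)
23 m³ → container 5 (remaining 27 m³)
20 m³ → container 5 (remaining 7 m³)
17 m³ → container 4 (remaining 2 m³)
9 m³ → container 2 (remaining 0 m³)

5 containers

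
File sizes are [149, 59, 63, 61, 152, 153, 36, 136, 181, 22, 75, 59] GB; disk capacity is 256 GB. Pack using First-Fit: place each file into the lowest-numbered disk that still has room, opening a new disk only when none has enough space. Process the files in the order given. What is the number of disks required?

disk 1: place 149 GB, 107 GB left
disk 1: place 59 GB, 48 GB left
disk 2: place 63 GB, 193 GB left
disk 2: place 61 GB, 132 GB left
disk 3: place 152 GB, 104 GB left
disk 4: place 153 GB, 103 GB left
disk 1: place 36 GB, 12 GB left
disk 5: place 136 GB, 120 GB left
disk 6: place 181 GB, 75 GB left
disk 2: place 22 GB, 110 GB left
disk 2: place 75 GB, 35 GB left
disk 3: place 59 GB, 45 GB left

6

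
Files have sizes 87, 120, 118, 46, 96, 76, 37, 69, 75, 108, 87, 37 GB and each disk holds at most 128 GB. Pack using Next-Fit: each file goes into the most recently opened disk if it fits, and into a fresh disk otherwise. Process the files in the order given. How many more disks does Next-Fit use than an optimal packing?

Next-Fit: [87] [120] [118] [46] [96] [76,37] [69] [75] [108] [87,37] → 10 disks.
9 files exceed 64 GB (half the capacity), and no two of those can share a disk, so at least 9 disks are needed.
An optimal packing achieves that bound: [120] [118] [108] [96] [87,37] [87,37] [76,46] [75] [69] → 9 disks.
Excess: 10 − 9 = 1.

1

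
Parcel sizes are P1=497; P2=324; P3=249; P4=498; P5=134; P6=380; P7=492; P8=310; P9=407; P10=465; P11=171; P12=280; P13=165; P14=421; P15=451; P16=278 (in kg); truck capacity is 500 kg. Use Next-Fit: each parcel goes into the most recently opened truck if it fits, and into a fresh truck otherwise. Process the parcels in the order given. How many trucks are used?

15

truck 1: place P1 (497 kg), 3 kg left
truck 2: place P2 (324 kg), 176 kg left
truck 3: place P3 (249 kg), 251 kg left
truck 4: place P4 (498 kg), 2 kg left
truck 5: place P5 (134 kg), 366 kg left
truck 6: place P6 (380 kg), 120 kg left
truck 7: place P7 (492 kg), 8 kg left
truck 8: place P8 (310 kg), 190 kg left
truck 9: place P9 (407 kg), 93 kg left
truck 10: place P10 (465 kg), 35 kg left
truck 11: place P11 (171 kg), 329 kg left
truck 11: place P12 (280 kg), 49 kg left
truck 12: place P13 (165 kg), 335 kg left
truck 13: place P14 (421 kg), 79 kg left
truck 14: place P15 (451 kg), 49 kg left
truck 15: place P16 (278 kg), 222 kg left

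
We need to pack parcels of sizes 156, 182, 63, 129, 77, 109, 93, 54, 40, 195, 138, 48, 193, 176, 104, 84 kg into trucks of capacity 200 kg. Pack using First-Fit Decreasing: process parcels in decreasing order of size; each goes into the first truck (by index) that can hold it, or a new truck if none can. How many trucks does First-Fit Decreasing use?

10

Sorted descending: 195, 193, 182, 176, 156, 138, 129, 109, 104, 93, 84, 77, 63, 54, 48, 40.
Put 195 kg in truck 1; 5 kg remain.
Put 193 kg in truck 2; 7 kg remain.
Put 182 kg in truck 3; 18 kg remain.
Put 176 kg in truck 4; 24 kg remain.
Put 156 kg in truck 5; 44 kg remain.
Put 138 kg in truck 6; 62 kg remain.
Put 129 kg in truck 7; 71 kg remain.
Put 109 kg in truck 8; 91 kg remain.
Put 104 kg in truck 9; 96 kg remain.
Put 93 kg in truck 9; 3 kg remain.
Put 84 kg in truck 8; 7 kg remain.
Put 77 kg in truck 10; 123 kg remain.
Put 63 kg in truck 7; 8 kg remain.
Put 54 kg in truck 6; 8 kg remain.
Put 48 kg in truck 10; 75 kg remain.
Put 40 kg in truck 5; 4 kg remain.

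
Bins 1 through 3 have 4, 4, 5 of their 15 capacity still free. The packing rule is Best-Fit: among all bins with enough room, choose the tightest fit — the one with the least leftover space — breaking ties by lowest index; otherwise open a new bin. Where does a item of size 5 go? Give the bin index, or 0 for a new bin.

Bins with room: bin 3 (5).
Tightest fit is bin 3 with 5 free.

3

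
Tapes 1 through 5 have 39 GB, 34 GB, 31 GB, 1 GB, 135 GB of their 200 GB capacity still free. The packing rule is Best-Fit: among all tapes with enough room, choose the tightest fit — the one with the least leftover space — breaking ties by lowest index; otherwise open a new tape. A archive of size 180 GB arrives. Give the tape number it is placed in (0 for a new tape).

No tape has ≥ 180 GB free, so a new tape is opened.

0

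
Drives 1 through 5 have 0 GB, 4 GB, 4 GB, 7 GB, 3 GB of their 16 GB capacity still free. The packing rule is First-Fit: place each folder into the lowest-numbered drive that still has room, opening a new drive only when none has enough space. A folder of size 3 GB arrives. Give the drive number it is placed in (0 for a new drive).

2

Drives with room: drive 2 (4 GB), drive 3 (4 GB), drive 4 (7 GB), drive 5 (3 GB).
The first with room is drive 2.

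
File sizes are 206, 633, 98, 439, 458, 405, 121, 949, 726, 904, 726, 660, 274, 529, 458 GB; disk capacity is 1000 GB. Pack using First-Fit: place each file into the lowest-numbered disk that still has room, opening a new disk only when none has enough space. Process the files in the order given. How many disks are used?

9

206 GB → disk 1 (remaining 794 GB)
633 GB → disk 1 (remaining 161 GB)
98 GB → disk 1 (remaining 63 GB)
439 GB → disk 2 (remaining 561 GB)
458 GB → disk 2 (remaining 103 GB)
405 GB → disk 3 (remaining 595 GB)
121 GB → disk 3 (remaining 474 GB)
949 GB → disk 4 (remaining 51 GB)
726 GB → disk 5 (remaining 274 GB)
904 GB → disk 6 (remaining 96 GB)
726 GB → disk 7 (remaining 274 GB)
660 GB → disk 8 (remaining 340 GB)
274 GB → disk 3 (remaining 200 GB)
529 GB → disk 9 (remaining 471 GB)
458 GB → disk 9 (remaining 13 GB)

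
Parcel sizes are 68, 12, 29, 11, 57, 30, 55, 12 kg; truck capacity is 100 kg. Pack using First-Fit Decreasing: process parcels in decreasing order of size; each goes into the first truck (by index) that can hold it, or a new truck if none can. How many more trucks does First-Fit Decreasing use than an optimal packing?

First-Fit Decreasing: [68,30] [57,29,12] [55,12,11] → 3 trucks.
Total size 274 kg; any packing needs at least ⌈274/100⌉ = 3 trucks.
So 3 is already optimal.

0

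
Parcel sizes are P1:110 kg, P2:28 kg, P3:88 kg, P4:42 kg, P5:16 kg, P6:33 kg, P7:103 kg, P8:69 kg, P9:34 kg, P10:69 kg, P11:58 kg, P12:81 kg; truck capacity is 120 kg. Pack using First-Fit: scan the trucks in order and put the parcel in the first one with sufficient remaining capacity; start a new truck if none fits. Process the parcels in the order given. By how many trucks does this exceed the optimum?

First-Fit: [110] [28,88] [42,16,33] [103] [69,34] [69] [58] [81] → 8 trucks.
Total size 731 kg; any packing needs at least ⌈731/120⌉ = 7 trucks.
An optimal packing achieves that bound: [110] [103,16] [88,28] [81,34] [69,42] [69,33] [58] → 7 trucks.
Excess: 8 − 7 = 1.

1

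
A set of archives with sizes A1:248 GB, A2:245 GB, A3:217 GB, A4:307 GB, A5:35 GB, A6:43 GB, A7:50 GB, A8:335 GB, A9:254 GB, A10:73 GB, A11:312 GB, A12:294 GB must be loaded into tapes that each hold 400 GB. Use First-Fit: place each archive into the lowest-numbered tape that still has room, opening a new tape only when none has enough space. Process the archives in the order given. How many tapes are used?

8 tapes

A1 (248 GB) → tape 1 (remaining 152 GB)
A2 (245 GB) → tape 2 (remaining 155 GB)
A3 (217 GB) → tape 3 (remaining 183 GB)
A4 (307 GB) → tape 4 (remaining 93 GB)
A5 (35 GB) → tape 1 (remaining 117 GB)
A6 (43 GB) → tape 1 (remaining 74 GB)
A7 (50 GB) → tape 1 (remaining 24 GB)
A8 (335 GB) → tape 5 (remaining 65 GB)
A9 (254 GB) → tape 6 (remaining 146 GB)
A10 (73 GB) → tape 2 (remaining 82 GB)
A11 (312 GB) → tape 7 (remaining 88 GB)
A12 (294 GB) → tape 8 (remaining 106 GB)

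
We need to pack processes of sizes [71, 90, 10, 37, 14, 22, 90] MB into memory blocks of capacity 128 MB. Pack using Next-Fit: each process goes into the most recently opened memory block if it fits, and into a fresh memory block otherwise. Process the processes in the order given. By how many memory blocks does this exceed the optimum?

1

Next-Fit: [71] [90,10] [37,14,22] [90] → 4 memory blocks.
Total size 334 MB; any packing needs at least ⌈334/128⌉ = 3 memory blocks.
An optimal packing achieves that bound: [90,37] [90,22,14] [71,10] → 3 memory blocks.
Excess: 4 − 3 = 1.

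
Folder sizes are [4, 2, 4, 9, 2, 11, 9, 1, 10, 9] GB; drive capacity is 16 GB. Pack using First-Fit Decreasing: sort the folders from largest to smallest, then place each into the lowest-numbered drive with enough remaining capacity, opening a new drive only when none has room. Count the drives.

Sorted descending: 11, 10, 9, 9, 9, 4, 4, 2, 2, 1.
drive 1: place 11 GB, 5 GB left
drive 2: place 10 GB, 6 GB left
drive 3: place 9 GB, 7 GB left
drive 4: place 9 GB, 7 GB left
drive 5: place 9 GB, 7 GB left
drive 1: place 4 GB, 1 GB left
drive 2: place 4 GB, 2 GB left
drive 2: place 2 GB, 0 GB left
drive 3: place 2 GB, 5 GB left
drive 1: place 1 GB, 0 GB left
Final drives: [11,4,1] [10,4,2] [9,2] [9] [9].

5 drives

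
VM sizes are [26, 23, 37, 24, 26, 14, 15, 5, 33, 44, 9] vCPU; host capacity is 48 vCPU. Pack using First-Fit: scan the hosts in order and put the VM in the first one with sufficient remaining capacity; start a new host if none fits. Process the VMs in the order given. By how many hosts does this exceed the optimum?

First-Fit: [26,14,5] [23,24] [37,9] [26,15] [33] [44] → 6 hosts.
Total size 256 vCPU; any packing needs at least ⌈256/48⌉ = 6 hosts.
So 6 is already optimal.

0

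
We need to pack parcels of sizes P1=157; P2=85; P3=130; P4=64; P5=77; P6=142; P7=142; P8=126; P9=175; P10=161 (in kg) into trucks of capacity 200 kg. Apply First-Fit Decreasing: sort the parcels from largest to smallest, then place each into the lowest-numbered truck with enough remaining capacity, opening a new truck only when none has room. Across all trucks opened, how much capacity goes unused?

341

Sorted descending: 175, 161, 157, 142, 142, 130, 126, 85, 77, 64.
truck 1: place 175 kg, 25 kg left
truck 2: place 161 kg, 39 kg left
truck 3: place 157 kg, 43 kg left
truck 4: place 142 kg, 58 kg left
truck 5: place 142 kg, 58 kg left
truck 6: place 130 kg, 70 kg left
truck 7: place 126 kg, 74 kg left
truck 8: place 85 kg, 115 kg left
truck 8: place 77 kg, 38 kg left
truck 6: place 64 kg, 6 kg left
8 trucks × 200 kg = 1600 kg; used 1259 kg; unused 341 kg.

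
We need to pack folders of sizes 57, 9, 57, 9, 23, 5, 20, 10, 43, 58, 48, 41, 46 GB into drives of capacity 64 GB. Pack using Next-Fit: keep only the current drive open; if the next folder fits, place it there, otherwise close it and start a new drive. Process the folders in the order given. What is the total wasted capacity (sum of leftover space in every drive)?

drive 1: place 57 GB, 7 GB left
drive 2: place 9 GB, 55 GB left
drive 3: place 57 GB, 7 GB left
drive 4: place 9 GB, 55 GB left
drive 4: place 23 GB, 32 GB left
drive 4: place 5 GB, 27 GB left
drive 4: place 20 GB, 7 GB left
drive 5: place 10 GB, 54 GB left
drive 5: place 43 GB, 11 GB left
drive 6: place 58 GB, 6 GB left
drive 7: place 48 GB, 16 GB left
drive 8: place 41 GB, 23 GB left
drive 9: place 46 GB, 18 GB left
9 drives × 64 GB = 576 GB; used 426 GB; unused 150 GB.

150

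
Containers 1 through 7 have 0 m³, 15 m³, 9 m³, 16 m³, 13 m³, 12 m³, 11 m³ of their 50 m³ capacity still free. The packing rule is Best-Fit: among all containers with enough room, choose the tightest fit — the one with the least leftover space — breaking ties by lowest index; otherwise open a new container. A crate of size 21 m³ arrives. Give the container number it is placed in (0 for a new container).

No container has ≥ 21 m³ free, so a new container is opened.

0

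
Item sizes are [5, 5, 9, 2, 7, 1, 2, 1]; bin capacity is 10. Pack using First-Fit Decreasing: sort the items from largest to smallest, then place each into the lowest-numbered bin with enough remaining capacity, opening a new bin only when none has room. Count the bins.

Sorted descending: 9, 7, 5, 5, 2, 2, 1, 1.
Put 9 in bin 1; 1 remain.
Put 7 in bin 2; 3 remain.
Put 5 in bin 3; 5 remain.
Put 5 in bin 3; 0 remain.
Put 2 in bin 2; 1 remain.
Put 2 in bin 4; 8 remain.
Put 1 in bin 1; 0 remain.
Put 1 in bin 2; 0 remain.
Final bins: [9,1] [7,2,1] [5,5] [2].

4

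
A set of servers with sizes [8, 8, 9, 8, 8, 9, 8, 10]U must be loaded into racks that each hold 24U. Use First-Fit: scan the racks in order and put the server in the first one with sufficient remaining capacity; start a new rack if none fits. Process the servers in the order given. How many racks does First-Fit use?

8U → rack 1 (remaining 16U)
8U → rack 1 (remaining 8U)
9U → rack 2 (remaining 15U)
8U → rack 1 (remaining 0U)
8U → rack 2 (remaining 7U)
9U → rack 3 (remaining 15U)
8U → rack 3 (remaining 7U)
10U → rack 4 (remaining 14U)

4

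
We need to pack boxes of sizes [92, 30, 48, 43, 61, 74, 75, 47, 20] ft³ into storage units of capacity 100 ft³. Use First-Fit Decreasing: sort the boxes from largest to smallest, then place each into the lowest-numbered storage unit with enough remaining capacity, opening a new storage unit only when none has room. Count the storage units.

6

Sorted descending: 92, 75, 74, 61, 48, 47, 43, 30, 20.
92 ft³ → storage unit 1 (remaining 8 ft³)
75 ft³ → storage unit 2 (remaining 25 ft³)
74 ft³ → storage unit 3 (remaining 26 ft³)
61 ft³ → storage unit 4 (remaining 39 ft³)
48 ft³ → storage unit 5 (remaining 52 ft³)
47 ft³ → storage unit 5 (remaining 5 ft³)
43 ft³ → storage unit 6 (remaining 57 ft³)
30 ft³ → storage unit 4 (remaining 9 ft³)
20 ft³ → storage unit 2 (remaining 5 ft³)
Final storage units: [92] [75,20] [74] [61,30] [48,47] [43].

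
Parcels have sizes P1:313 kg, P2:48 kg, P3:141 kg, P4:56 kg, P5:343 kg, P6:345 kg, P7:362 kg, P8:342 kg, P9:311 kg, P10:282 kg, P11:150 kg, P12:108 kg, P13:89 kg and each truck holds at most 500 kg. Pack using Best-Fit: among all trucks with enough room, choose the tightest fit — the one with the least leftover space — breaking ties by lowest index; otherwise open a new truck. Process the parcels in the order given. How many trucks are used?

7 trucks

P1 (313 kg) → truck 1 (remaining 187 kg)
P2 (48 kg) → truck 1 (remaining 139 kg)
P3 (141 kg) → truck 2 (remaining 359 kg)
P4 (56 kg) → truck 1 (remaining 83 kg)
P5 (343 kg) → truck 2 (remaining 16 kg)
P6 (345 kg) → truck 3 (remaining 155 kg)
P7 (362 kg) → truck 4 (remaining 138 kg)
P8 (342 kg) → truck 5 (remaining 158 kg)
P9 (311 kg) → truck 6 (remaining 189 kg)
P10 (282 kg) → truck 7 (remaining 218 kg)
P11 (150 kg) → truck 3 (remaining 5 kg)
P12 (108 kg) → truck 4 (remaining 30 kg)
P13 (89 kg) → truck 5 (remaining 69 kg)
Final trucks: [313,48,56] [141,343] [345,150] [362,108] [342,89] [311] [282].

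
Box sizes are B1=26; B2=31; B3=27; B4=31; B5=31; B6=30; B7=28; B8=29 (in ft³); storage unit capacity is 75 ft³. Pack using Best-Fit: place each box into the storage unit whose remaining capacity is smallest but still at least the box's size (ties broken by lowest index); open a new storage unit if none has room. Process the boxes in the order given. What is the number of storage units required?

4 storage units

Put B1 (26 ft³) in storage unit 1; 49 ft³ remain.
Put B2 (31 ft³) in storage unit 1; 18 ft³ remain.
Put B3 (27 ft³) in storage unit 2; 48 ft³ remain.
Put B4 (31 ft³) in storage unit 2; 17 ft³ remain.
Put B5 (31 ft³) in storage unit 3; 44 ft³ remain.
Put B6 (30 ft³) in storage unit 3; 14 ft³ remain.
Put B7 (28 ft³) in storage unit 4; 47 ft³ remain.
Put B8 (29 ft³) in storage unit 4; 18 ft³ remain.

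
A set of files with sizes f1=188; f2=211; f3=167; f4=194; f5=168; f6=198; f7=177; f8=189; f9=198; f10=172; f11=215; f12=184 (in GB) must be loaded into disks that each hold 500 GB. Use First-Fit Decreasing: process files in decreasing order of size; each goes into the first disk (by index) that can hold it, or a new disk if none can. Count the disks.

6

Sorted descending: 215, 211, 198, 198, 194, 189, 188, 184, 177, 172, 168, 167.
disk 1: place 215 GB, 285 GB left
disk 1: place 211 GB, 74 GB left
disk 2: place 198 GB, 302 GB left
disk 2: place 198 GB, 104 GB left
disk 3: place 194 GB, 306 GB left
disk 3: place 189 GB, 117 GB left
disk 4: place 188 GB, 312 GB left
disk 4: place 184 GB, 128 GB left
disk 5: place 177 GB, 323 GB left
disk 5: place 172 GB, 151 GB left
disk 6: place 168 GB, 332 GB left
disk 6: place 167 GB, 165 GB left
Final disks: [215,211] [198,198] [194,189] [188,184] [177,172] [168,167].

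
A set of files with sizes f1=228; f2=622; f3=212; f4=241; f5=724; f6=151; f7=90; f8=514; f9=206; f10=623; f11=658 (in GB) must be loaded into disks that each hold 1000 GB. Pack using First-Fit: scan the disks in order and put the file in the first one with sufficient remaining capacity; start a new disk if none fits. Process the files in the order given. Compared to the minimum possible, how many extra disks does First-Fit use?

1

First-Fit: [228,622,90] [212,241,151,206] [724] [514] [623] [658] → 6 disks.
Total size 4269 GB; any packing needs at least ⌈4269/1000⌉ = 5 disks.
An optimal packing achieves that bound: [724,241] [658,228,90] [623,212,151] [622,206] [514] → 5 disks.
Excess: 6 − 5 = 1.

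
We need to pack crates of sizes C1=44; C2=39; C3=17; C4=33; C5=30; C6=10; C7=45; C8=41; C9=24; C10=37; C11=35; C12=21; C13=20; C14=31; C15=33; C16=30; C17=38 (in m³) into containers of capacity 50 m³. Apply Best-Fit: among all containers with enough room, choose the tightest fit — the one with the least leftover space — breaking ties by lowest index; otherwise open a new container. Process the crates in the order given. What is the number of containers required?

Put C1 (44 m³) in container 1; 6 m³ remain.
Put C2 (39 m³) in container 2; 11 m³ remain.
Put C3 (17 m³) in container 3; 33 m³ remain.
Put C4 (33 m³) in container 3; 0 m³ remain.
Put C5 (30 m³) in container 4; 20 m³ remain.
Put C6 (10 m³) in container 2; 1 m³ remain.
Put C7 (45 m³) in container 5; 5 m³ remain.
Put C8 (41 m³) in container 6; 9 m³ remain.
Put C9 (24 m³) in container 7; 26 m³ remain.
Put C10 (37 m³) in container 8; 13 m³ remain.
Put C11 (35 m³) in container 9; 15 m³ remain.
Put C12 (21 m³) in container 7; 5 m³ remain.
Put C13 (20 m³) in container 4; 0 m³ remain.
Put C14 (31 m³) in container 10; 19 m³ remain.
Put C15 (33 m³) in container 11; 17 m³ remain.
Put C16 (30 m³) in container 12; 20 m³ remain.
Put C17 (38 m³) in container 13; 12 m³ remain.

13 containers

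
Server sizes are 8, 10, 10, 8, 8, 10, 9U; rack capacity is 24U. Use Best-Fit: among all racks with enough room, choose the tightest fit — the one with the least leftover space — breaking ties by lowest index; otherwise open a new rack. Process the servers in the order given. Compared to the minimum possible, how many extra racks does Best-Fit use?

1

Best-Fit: [8,10] [10,8] [8,10] [9] → 4 racks.
Total size 63U; any packing needs at least ⌈63/24⌉ = 3 racks.
An optimal packing achieves that bound: [10,10] [10,9] [8,8,8] → 3 racks.
Excess: 4 − 3 = 1.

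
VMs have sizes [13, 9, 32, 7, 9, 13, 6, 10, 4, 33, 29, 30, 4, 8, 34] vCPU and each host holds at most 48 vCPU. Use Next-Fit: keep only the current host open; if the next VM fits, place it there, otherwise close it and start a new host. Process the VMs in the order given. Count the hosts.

7 hosts

13 vCPU → host 1 (remaining 35 vCPU)
9 vCPU → host 1 (remaining 26 vCPU)
32 vCPU → host 2 (remaining 16 vCPU)
7 vCPU → host 2 (remaining 9 vCPU)
9 vCPU → host 2 (remaining 0 vCPU)
13 vCPU → host 3 (remaining 35 vCPU)
6 vCPU → host 3 (remaining 29 vCPU)
10 vCPU → host 3 (remaining 19 vCPU)
4 vCPU → host 3 (remaining 15 vCPU)
33 vCPU → host 4 (remaining 15 vCPU)
29 vCPU → host 5 (remaining 19 vCPU)
30 vCPU → host 6 (remaining 18 vCPU)
4 vCPU → host 6 (remaining 14 vCPU)
8 vCPU → host 6 (remaining 6 vCPU)
34 vCPU → host 7 (remaining 14 vCPU)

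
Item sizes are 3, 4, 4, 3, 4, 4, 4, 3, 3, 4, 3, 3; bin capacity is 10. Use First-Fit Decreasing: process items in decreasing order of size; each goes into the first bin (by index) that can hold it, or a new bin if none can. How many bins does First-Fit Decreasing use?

Sorted descending: 4, 4, 4, 4, 4, 4, 3, 3, 3, 3, 3, 3.
Put 4 in bin 1; 6 remain.
Put 4 in bin 1; 2 remain.
Put 4 in bin 2; 6 remain.
Put 4 in bin 2; 2 remain.
Put 4 in bin 3; 6 remain.
Put 4 in bin 3; 2 remain.
Put 3 in bin 4; 7 remain.
Put 3 in bin 4; 4 remain.
Put 3 in bin 4; 1 remain.
Put 3 in bin 5; 7 remain.
Put 3 in bin 5; 4 remain.
Put 3 in bin 5; 1 remain.
Final bins: [4,4] [4,4] [4,4] [3,3,3] [3,3,3].

5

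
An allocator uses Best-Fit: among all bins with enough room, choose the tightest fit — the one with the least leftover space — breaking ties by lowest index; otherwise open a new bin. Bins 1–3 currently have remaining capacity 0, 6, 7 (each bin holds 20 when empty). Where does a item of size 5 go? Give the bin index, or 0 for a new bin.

Bins with room: bin 2 (6), bin 3 (7).
Tightest fit is bin 2 with 6 free.

2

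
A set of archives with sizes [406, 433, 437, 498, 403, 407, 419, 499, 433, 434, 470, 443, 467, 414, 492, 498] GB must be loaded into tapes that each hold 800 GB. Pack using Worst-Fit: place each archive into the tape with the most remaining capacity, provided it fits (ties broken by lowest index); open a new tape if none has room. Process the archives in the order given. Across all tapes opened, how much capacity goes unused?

5647

406 GB → tape 1 (remaining 394 GB)
433 GB → tape 2 (remaining 367 GB)
437 GB → tape 3 (remaining 363 GB)
498 GB → tape 4 (remaining 302 GB)
403 GB → tape 5 (remaining 397 GB)
407 GB → tape 6 (remaining 393 GB)
419 GB → tape 7 (remaining 381 GB)
499 GB → tape 8 (remaining 301 GB)
433 GB → tape 9 (remaining 367 GB)
434 GB → tape 10 (remaining 366 GB)
470 GB → tape 11 (remaining 330 GB)
443 GB → tape 12 (remaining 357 GB)
467 GB → tape 13 (remaining 333 GB)
414 GB → tape 14 (remaining 386 GB)
492 GB → tape 15 (remaining 308 GB)
498 GB → tape 16 (remaining 302 GB)
16 tapes × 800 GB = 12800 GB; used 7153 GB; unused 5647 GB.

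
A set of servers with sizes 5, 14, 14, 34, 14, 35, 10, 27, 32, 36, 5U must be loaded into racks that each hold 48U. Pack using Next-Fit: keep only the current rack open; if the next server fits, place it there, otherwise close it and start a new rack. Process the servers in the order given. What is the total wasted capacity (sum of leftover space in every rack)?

rack 1: place 5U, 43U left
rack 1: place 14U, 29U left
rack 1: place 14U, 15U left
rack 2: place 34U, 14U left
rack 2: place 14U, 0U left
rack 3: place 35U, 13U left
rack 3: place 10U, 3U left
rack 4: place 27U, 21U left
rack 5: place 32U, 16U left
rack 6: place 36U, 12U left
rack 6: place 5U, 7U left
6 racks × 48U = 288U; used 226U; unused 62U.

62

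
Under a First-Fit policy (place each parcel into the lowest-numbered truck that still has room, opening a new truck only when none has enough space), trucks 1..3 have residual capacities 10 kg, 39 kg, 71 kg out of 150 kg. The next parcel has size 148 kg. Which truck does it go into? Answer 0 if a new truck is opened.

No truck has ≥ 148 kg free, so a new truck is opened.

0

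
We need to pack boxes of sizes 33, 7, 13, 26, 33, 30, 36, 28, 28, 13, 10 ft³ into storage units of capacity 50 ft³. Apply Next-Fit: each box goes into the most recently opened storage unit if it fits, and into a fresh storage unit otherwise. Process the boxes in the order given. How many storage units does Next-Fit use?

8

33 ft³ → storage unit 1 (remaining 17 ft³)
7 ft³ → storage unit 1 (remaining 10 ft³)
13 ft³ → storage unit 2 (remaining 37 ft³)
26 ft³ → storage unit 2 (remaining 11 ft³)
33 ft³ → storage unit 3 (remaining 17 ft³)
30 ft³ → storage unit 4 (remaining 20 ft³)
36 ft³ → storage unit 5 (remaining 14 ft³)
28 ft³ → storage unit 6 (remaining 22 ft³)
28 ft³ → storage unit 7 (remaining 22 ft³)
13 ft³ → storage unit 7 (remaining 9 ft³)
10 ft³ → storage unit 8 (remaining 40 ft³)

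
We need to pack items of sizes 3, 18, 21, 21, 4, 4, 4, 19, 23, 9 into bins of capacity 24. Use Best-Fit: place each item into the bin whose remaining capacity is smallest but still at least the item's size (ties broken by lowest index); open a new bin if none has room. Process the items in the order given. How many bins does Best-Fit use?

bin 1: place 3, 21 left
bin 1: place 18, 3 left
bin 2: place 21, 3 left
bin 3: place 21, 3 left
bin 4: place 4, 20 left
bin 4: place 4, 16 left
bin 4: place 4, 12 left
bin 5: place 19, 5 left
bin 6: place 23, 1 left
bin 4: place 9, 3 left

6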